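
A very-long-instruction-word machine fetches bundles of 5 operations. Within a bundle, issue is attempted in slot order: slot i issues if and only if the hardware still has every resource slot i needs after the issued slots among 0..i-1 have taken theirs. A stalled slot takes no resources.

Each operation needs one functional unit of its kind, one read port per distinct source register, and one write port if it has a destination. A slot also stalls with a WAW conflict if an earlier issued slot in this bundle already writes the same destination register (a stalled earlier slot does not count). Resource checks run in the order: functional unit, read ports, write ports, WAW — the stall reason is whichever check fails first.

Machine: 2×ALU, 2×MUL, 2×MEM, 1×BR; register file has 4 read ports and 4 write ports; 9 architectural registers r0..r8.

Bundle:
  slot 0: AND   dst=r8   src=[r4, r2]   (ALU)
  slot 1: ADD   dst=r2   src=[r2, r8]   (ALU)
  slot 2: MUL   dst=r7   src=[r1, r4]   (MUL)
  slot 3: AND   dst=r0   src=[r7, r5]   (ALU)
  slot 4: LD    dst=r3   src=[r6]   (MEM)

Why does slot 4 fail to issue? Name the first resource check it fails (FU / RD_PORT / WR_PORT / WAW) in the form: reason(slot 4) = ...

reason(slot 4) = RD_PORT

  0. ALU→r8 ⇒ go  {1A/2Mu/2Ld/1B | 2r 3w}
  1. ALU→r2 ⇒ go  {0A/2Mu/2Ld/1B | 0r 2w}
  2. MUL→r7 ⇒ no(RD_PORT)  {0A/2Mu/2Ld/1B | 0r 2w}
  3. ALU→r0 ⇒ no(FU)  {0A/2Mu/2Ld/1B | 0r 2w}
  4. MEM→r3 ⇒ no(RD_PORT)  {0A/2Mu/2Ld/1B | 0r 2w}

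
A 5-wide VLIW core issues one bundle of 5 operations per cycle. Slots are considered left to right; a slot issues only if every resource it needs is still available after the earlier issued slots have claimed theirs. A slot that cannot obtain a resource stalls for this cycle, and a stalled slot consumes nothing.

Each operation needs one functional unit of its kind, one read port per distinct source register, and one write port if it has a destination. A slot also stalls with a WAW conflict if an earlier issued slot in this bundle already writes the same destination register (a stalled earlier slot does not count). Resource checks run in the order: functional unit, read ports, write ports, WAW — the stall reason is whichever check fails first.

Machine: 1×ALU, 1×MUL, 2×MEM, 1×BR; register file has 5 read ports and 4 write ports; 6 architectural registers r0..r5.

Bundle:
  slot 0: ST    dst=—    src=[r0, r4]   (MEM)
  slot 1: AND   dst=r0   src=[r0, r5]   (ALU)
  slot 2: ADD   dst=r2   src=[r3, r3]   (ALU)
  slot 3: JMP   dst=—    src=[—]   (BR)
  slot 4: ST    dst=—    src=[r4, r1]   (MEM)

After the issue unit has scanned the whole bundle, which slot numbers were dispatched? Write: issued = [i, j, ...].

  0. MEM ⇒ go  {1A/1Mu/1Ld/1B | 3r 4w}
  1. ALU→r0 ⇒ go  {0A/1Mu/1Ld/1B | 1r 3w}
  2. ALU→r2 ⇒ no(FU)  {0A/1Mu/1Ld/1B | 1r 3w}
  3. BR ⇒ go  {0A/1Mu/1Ld/0B | 1r 3w}
  4. MEM ⇒ no(RD_PORT)  {0A/1Mu/1Ld/0B | 1r 3w}

issued = [0, 1, 3]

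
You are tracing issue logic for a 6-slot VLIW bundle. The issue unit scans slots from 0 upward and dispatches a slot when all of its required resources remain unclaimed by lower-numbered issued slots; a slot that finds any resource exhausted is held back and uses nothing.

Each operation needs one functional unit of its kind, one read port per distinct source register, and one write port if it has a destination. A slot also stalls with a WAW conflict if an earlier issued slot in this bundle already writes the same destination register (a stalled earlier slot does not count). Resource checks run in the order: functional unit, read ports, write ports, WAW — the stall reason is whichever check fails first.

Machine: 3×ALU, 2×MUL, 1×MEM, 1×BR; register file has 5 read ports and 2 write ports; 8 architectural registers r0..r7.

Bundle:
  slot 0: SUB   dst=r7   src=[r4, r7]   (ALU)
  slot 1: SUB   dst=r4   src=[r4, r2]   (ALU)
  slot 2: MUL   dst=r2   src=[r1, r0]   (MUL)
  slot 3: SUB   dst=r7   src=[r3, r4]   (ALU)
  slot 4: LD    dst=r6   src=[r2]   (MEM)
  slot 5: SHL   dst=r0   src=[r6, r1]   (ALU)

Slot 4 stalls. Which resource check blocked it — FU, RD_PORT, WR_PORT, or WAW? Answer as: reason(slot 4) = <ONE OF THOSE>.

slot 0 (ALU): ISSUE — free A2,Mu2,Ld1,B1 rp3 wp1
slot 1 (ALU): ISSUE — free A1,Mu2,Ld1,B1 rp1 wp0
slot 2 (MUL): stall RD_PORT — free A1,Mu2,Ld1,B1 rp1 wp0
slot 3 (ALU): stall RD_PORT — free A1,Mu2,Ld1,B1 rp1 wp0
slot 4 (MEM): stall WR_PORT — free A1,Mu2,Ld1,B1 rp1 wp0
slot 5 (ALU): stall RD_PORT — free A1,Mu2,Ld1,B1 rp1 wp0

reason(slot 4) = WR_PORT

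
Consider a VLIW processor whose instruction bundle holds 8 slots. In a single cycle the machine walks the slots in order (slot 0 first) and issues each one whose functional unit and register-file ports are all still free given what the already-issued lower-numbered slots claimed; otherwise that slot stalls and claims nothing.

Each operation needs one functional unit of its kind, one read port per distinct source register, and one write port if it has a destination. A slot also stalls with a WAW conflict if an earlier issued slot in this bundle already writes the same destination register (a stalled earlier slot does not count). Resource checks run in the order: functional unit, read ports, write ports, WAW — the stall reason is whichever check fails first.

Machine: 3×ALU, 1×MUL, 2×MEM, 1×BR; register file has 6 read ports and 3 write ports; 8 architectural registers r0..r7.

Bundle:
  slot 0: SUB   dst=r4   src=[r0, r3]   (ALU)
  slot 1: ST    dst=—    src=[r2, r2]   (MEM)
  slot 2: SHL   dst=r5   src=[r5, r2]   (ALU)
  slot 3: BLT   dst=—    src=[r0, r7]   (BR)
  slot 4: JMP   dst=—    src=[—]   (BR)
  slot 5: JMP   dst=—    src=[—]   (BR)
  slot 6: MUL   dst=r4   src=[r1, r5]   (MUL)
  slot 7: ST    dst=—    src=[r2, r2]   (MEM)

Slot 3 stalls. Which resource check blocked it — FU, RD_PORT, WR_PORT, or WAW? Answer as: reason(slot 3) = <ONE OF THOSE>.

reason(slot 3) = RD_PORT

[0] ALU needs rd=2 wr=1: ok; after: ALU=2 MUL=1 MEM=2 BR=1, R=4, W=2
[1] MEM needs rd=1 wr=0: ok; after: ALU=2 MUL=1 MEM=1 BR=1, R=3, W=2
[2] ALU needs rd=2 wr=1: ok; after: ALU=1 MUL=1 MEM=1 BR=1, R=1, W=1
[3] BR needs rd=2 wr=0: RD_PORT; after: ALU=1 MUL=1 MEM=1 BR=1, R=1, W=1
[4] BR needs rd=0 wr=0: ok; after: ALU=1 MUL=1 MEM=1 BR=0, R=1, W=1
[5] BR needs rd=0 wr=0: FU; after: ALU=1 MUL=1 MEM=1 BR=0, R=1, W=1
[6] MUL needs rd=2 wr=1: RD_PORT; after: ALU=1 MUL=1 MEM=1 BR=0, R=1, W=1
[7] MEM needs rd=1 wr=0: ok; after: ALU=1 MUL=1 MEM=0 BR=0, R=0, W=1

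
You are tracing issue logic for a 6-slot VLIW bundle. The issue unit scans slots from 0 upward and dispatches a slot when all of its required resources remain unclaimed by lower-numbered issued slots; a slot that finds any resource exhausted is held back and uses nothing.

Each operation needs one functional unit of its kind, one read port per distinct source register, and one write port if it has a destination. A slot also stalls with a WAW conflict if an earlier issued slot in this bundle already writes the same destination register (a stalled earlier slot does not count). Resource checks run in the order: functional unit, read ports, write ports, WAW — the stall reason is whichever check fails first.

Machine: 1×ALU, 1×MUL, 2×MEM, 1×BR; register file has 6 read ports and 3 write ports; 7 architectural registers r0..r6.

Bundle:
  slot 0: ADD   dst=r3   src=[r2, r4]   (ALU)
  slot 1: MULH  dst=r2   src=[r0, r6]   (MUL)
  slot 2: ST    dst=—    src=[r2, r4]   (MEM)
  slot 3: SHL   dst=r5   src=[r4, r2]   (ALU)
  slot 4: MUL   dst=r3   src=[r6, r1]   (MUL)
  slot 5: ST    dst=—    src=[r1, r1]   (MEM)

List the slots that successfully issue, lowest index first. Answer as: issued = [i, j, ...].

issued = [0, 1, 2]

  0. ALU→r3 ⇒ go  {0A/1Mu/2Ld/1B | 4r 2w}
  1. MUL→r2 ⇒ go  {0A/0Mu/2Ld/1B | 2r 1w}
  2. MEM ⇒ go  {0A/0Mu/1Ld/1B | 0r 1w}
  3. ALU→r5 ⇒ no(FU)  {0A/0Mu/1Ld/1B | 0r 1w}
  4. MUL→r3 ⇒ no(FU)  {0A/0Mu/1Ld/1B | 0r 1w}
  5. MEM ⇒ no(RD_PORT)  {0A/0Mu/1Ld/1B | 0r 1w}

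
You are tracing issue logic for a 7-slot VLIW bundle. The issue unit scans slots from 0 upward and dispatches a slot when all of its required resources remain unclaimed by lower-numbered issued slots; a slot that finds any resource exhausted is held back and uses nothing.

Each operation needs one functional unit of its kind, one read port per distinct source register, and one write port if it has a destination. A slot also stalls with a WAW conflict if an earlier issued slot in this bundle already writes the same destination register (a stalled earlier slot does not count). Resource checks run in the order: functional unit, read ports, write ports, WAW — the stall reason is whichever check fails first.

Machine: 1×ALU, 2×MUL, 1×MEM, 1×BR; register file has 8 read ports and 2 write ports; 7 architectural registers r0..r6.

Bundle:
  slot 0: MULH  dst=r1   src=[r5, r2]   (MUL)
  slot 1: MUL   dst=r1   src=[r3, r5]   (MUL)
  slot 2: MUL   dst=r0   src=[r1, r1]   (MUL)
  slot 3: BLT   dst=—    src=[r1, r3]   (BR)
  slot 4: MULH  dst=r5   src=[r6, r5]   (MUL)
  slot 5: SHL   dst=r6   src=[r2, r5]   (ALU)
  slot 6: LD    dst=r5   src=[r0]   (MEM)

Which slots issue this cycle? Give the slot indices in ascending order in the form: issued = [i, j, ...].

issued = [0, 2, 3]

[0] MUL needs rd=2 wr=1: ok; after: ALU=1 MUL=1 MEM=1 BR=1, R=6, W=1
[1] MUL needs rd=2 wr=1: WAW; after: ALU=1 MUL=1 MEM=1 BR=1, R=6, W=1
[2] MUL needs rd=1 wr=1: ok; after: ALU=1 MUL=0 MEM=1 BR=1, R=5, W=0
[3] BR needs rd=2 wr=0: ok; after: ALU=1 MUL=0 MEM=1 BR=0, R=3, W=0
[4] MUL needs rd=2 wr=1: FU; after: ALU=1 MUL=0 MEM=1 BR=0, R=3, W=0
[5] ALU needs rd=2 wr=1: WR_PORT; after: ALU=1 MUL=0 MEM=1 BR=0, R=3, W=0
[6] MEM needs rd=1 wr=1: WR_PORT; after: ALU=1 MUL=0 MEM=1 BR=0, R=3, W=0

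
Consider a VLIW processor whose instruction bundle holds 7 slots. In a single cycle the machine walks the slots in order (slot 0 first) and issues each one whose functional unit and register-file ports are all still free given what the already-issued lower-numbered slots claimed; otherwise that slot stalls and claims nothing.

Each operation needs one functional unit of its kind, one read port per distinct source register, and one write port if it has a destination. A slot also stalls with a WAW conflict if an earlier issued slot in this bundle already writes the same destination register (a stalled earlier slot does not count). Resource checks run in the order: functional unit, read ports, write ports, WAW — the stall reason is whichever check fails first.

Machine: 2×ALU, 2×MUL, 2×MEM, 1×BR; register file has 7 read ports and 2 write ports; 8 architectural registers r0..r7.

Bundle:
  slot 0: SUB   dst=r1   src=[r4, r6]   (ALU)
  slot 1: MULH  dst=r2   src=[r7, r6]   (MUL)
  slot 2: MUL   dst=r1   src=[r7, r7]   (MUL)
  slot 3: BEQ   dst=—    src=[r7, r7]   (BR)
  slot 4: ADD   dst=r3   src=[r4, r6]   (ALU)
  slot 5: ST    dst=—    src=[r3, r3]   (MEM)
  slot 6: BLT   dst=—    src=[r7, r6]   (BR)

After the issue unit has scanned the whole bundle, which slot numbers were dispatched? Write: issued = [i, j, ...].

#0 ALU src=r4,r6 dispatched  <A:1 Mu:2 Ld:2 B:1 rd:5 wr:1>
#1 MUL src=r7,r6 dispatched  <A:1 Mu:1 Ld:2 B:1 rd:3 wr:0>
#2 MUL src=r7,r7 held:WR_PORT  <A:1 Mu:1 Ld:2 B:1 rd:3 wr:0>
#3 BR src=r7,r7 dispatched  <A:1 Mu:1 Ld:2 B:0 rd:2 wr:0>
#4 ALU src=r4,r6 held:WR_PORT  <A:1 Mu:1 Ld:2 B:0 rd:2 wr:0>
#5 MEM src=r3,r3 dispatched  <A:1 Mu:1 Ld:1 B:0 rd:1 wr:0>
#6 BR src=r7,r6 held:FU  <A:1 Mu:1 Ld:1 B:0 rd:1 wr:0>

issued = [0, 1, 3, 5]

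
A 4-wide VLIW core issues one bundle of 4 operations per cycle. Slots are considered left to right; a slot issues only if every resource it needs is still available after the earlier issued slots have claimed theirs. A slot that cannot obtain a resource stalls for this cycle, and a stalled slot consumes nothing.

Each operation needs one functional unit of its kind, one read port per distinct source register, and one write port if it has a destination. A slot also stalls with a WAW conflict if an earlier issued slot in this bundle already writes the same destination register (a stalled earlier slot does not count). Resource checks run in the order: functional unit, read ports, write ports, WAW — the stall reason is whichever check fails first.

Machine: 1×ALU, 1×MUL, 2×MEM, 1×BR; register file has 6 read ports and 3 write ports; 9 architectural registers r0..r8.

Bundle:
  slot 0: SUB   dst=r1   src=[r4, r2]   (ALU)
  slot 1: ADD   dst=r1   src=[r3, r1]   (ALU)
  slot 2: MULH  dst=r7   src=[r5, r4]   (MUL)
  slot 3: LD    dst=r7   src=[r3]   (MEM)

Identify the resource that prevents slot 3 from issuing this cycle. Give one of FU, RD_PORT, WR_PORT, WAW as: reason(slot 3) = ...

reason(slot 3) = WAW

[0] ALU needs rd=2 wr=1: ok; after: ALU=0 MUL=1 MEM=2 BR=1, R=4, W=2
[1] ALU needs rd=2 wr=1: FU; after: ALU=0 MUL=1 MEM=2 BR=1, R=4, W=2
[2] MUL needs rd=2 wr=1: ok; after: ALU=0 MUL=0 MEM=2 BR=1, R=2, W=1
[3] MEM needs rd=1 wr=1: WAW; after: ALU=0 MUL=0 MEM=2 BR=1, R=2, W=1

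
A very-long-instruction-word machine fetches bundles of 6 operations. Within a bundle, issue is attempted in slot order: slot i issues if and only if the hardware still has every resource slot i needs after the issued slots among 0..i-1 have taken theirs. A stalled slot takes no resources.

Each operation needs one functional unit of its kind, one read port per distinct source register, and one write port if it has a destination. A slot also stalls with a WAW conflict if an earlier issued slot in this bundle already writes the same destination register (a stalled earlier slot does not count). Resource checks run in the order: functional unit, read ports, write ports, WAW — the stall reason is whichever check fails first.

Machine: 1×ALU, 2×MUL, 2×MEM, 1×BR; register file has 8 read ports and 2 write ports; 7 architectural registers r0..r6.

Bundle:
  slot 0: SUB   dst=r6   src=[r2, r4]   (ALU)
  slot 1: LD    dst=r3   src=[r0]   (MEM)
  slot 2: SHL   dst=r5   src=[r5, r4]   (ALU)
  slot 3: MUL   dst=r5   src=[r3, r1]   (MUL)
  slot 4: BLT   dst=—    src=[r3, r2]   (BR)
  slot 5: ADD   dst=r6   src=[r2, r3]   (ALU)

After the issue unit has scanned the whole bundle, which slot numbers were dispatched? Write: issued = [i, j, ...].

(0) want 1×ALU +2rd +1wr — yes → AL0|MU2|ME2|BR1|rd6|wr1
(1) want 1×MEM +1rd +1wr — yes → AL0|MU2|ME1|BR1|rd5|wr0
(2) want 1×ALU +2rd +1wr — FU → AL0|MU2|ME1|BR1|rd5|wr0
(3) want 1×MUL +2rd +1wr — WR_PORT → AL0|MU2|ME1|BR1|rd5|wr0
(4) want 1×BR +2rd +0wr — yes → AL0|MU2|ME1|BR0|rd3|wr0
(5) want 1×ALU +2rd +1wr — FU → AL0|MU2|ME1|BR0|rd3|wr0

issued = [0, 1, 4]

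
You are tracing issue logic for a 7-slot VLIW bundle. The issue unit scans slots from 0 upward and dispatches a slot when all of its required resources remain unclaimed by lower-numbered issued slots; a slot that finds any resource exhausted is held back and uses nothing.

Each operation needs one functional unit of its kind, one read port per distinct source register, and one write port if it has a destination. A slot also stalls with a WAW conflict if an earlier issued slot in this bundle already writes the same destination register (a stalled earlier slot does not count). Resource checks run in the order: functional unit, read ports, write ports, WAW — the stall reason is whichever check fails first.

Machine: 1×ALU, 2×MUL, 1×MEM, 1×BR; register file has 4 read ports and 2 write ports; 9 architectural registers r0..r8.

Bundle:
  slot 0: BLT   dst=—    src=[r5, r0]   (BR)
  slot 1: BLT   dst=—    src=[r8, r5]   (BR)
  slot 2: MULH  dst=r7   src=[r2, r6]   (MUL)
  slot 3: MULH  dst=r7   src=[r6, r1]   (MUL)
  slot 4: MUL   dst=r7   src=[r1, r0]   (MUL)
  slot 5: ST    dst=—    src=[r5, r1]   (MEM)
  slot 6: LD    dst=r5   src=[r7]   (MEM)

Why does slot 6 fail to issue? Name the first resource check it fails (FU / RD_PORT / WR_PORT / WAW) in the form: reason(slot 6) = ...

[0] BR needs rd=2 wr=0: ok; after: ALU=1 MUL=2 MEM=1 BR=0, R=2, W=2
[1] BR needs rd=2 wr=0: FU; after: ALU=1 MUL=2 MEM=1 BR=0, R=2, W=2
[2] MUL needs rd=2 wr=1: ok; after: ALU=1 MUL=1 MEM=1 BR=0, R=0, W=1
[3] MUL needs rd=2 wr=1: RD_PORT; after: ALU=1 MUL=1 MEM=1 BR=0, R=0, W=1
[4] MUL needs rd=2 wr=1: RD_PORT; after: ALU=1 MUL=1 MEM=1 BR=0, R=0, W=1
[5] MEM needs rd=2 wr=0: RD_PORT; after: ALU=1 MUL=1 MEM=1 BR=0, R=0, W=1
[6] MEM needs rd=1 wr=1: RD_PORT; after: ALU=1 MUL=1 MEM=1 BR=0, R=0, W=1

reason(slot 6) = RD_PORT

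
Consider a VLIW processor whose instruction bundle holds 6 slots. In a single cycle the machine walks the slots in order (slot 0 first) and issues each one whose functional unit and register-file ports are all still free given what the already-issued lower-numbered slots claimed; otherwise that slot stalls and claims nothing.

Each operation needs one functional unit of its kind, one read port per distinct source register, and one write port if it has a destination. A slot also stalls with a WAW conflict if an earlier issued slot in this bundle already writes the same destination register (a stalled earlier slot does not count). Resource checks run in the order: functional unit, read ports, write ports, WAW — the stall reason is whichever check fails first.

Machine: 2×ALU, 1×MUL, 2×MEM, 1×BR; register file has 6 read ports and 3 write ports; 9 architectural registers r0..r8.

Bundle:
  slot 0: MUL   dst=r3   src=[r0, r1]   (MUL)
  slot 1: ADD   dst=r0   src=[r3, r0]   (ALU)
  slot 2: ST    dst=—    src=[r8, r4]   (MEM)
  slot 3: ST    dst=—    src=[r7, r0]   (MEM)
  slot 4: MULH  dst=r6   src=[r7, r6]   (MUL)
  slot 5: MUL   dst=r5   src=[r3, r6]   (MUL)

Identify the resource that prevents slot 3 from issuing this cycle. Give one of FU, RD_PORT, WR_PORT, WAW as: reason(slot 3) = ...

reason(slot 3) = RD_PORT

[0] MUL needs rd=2 wr=1: ok; after: ALU=2 MUL=0 MEM=2 BR=1, R=4, W=2
[1] ALU needs rd=2 wr=1: ok; after: ALU=1 MUL=0 MEM=2 BR=1, R=2, W=1
[2] MEM needs rd=2 wr=0: ok; after: ALU=1 MUL=0 MEM=1 BR=1, R=0, W=1
[3] MEM needs rd=2 wr=0: RD_PORT; after: ALU=1 MUL=0 MEM=1 BR=1, R=0, W=1
[4] MUL needs rd=2 wr=1: FU; after: ALU=1 MUL=0 MEM=1 BR=1, R=0, W=1
[5] MUL needs rd=2 wr=1: FU; after: ALU=1 MUL=0 MEM=1 BR=1, R=0, W=1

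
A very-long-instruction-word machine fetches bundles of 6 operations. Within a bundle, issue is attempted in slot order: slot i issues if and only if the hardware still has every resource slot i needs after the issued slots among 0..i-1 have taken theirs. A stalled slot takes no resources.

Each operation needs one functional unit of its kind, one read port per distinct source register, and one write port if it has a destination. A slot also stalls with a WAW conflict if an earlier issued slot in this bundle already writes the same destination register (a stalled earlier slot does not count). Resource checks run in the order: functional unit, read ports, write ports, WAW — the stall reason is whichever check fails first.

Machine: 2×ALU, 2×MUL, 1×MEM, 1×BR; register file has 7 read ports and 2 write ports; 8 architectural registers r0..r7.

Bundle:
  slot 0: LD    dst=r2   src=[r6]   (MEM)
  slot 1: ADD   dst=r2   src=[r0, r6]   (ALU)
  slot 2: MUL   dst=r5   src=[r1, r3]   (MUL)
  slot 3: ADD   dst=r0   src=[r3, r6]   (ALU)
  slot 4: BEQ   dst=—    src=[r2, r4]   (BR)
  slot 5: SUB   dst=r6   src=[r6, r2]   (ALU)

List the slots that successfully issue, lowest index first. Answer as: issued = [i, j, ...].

  0. MEM→r2 ⇒ go  {2A/2Mu/0Ld/1B | 6r 1w}
  1. ALU→r2 ⇒ no(WAW)  {2A/2Mu/0Ld/1B | 6r 1w}
  2. MUL→r5 ⇒ go  {2A/1Mu/0Ld/1B | 4r 0w}
  3. ALU→r0 ⇒ no(WR_PORT)  {2A/1Mu/0Ld/1B | 4r 0w}
  4. BR ⇒ go  {2A/1Mu/0Ld/0B | 2r 0w}
  5. ALU→r6 ⇒ no(WR_PORT)  {2A/1Mu/0Ld/0B | 2r 0w}

issued = [0, 2, 4]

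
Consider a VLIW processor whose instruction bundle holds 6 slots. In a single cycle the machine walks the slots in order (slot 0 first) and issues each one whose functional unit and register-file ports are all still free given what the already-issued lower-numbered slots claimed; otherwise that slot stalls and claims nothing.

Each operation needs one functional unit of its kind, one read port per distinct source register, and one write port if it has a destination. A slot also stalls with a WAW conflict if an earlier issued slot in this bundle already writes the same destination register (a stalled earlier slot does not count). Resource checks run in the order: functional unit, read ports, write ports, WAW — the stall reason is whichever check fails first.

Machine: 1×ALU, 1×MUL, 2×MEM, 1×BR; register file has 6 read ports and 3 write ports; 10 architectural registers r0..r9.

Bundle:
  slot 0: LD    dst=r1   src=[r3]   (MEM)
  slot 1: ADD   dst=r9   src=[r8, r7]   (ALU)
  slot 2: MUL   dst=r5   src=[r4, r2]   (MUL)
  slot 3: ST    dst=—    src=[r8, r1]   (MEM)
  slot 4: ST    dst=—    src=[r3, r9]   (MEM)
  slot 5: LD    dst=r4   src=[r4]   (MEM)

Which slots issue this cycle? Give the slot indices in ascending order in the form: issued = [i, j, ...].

slot 0 (MEM): ISSUE — free A1,Mu1,Ld1,B1 rp5 wp2
slot 1 (ALU): ISSUE — free A0,Mu1,Ld1,B1 rp3 wp1
slot 2 (MUL): ISSUE — free A0,Mu0,Ld1,B1 rp1 wp0
slot 3 (MEM): stall RD_PORT — free A0,Mu0,Ld1,B1 rp1 wp0
slot 4 (MEM): stall RD_PORT — free A0,Mu0,Ld1,B1 rp1 wp0
slot 5 (MEM): stall WR_PORT — free A0,Mu0,Ld1,B1 rp1 wp0

issued = [0, 1, 2]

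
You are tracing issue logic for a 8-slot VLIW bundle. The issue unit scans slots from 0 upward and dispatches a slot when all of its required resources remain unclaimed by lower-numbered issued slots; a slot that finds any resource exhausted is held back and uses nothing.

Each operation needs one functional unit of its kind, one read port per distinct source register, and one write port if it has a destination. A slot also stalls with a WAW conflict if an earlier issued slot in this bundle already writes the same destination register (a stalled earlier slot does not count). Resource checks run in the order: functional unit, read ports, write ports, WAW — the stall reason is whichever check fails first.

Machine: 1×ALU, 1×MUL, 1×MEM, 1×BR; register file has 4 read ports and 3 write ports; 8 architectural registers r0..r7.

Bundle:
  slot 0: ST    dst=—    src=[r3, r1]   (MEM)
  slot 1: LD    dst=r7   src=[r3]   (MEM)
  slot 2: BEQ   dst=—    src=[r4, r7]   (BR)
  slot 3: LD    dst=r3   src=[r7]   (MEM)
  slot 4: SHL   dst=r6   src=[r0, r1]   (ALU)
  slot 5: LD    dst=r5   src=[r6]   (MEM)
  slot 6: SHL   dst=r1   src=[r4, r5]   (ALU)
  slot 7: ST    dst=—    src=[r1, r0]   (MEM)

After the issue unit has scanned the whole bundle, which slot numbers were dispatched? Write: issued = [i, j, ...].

issued = [0, 2]

[0] MEM needs rd=2 wr=0: ok; after: ALU=1 MUL=1 MEM=0 BR=1, R=2, W=3
[1] MEM needs rd=1 wr=1: FU; after: ALU=1 MUL=1 MEM=0 BR=1, R=2, W=3
[2] BR needs rd=2 wr=0: ok; after: ALU=1 MUL=1 MEM=0 BR=0, R=0, W=3
[3] MEM needs rd=1 wr=1: FU; after: ALU=1 MUL=1 MEM=0 BR=0, R=0, W=3
[4] ALU needs rd=2 wr=1: RD_PORT; after: ALU=1 MUL=1 MEM=0 BR=0, R=0, W=3
[5] MEM needs rd=1 wr=1: FU; after: ALU=1 MUL=1 MEM=0 BR=0, R=0, W=3
[6] ALU needs rd=2 wr=1: RD_PORT; after: ALU=1 MUL=1 MEM=0 BR=0, R=0, W=3
[7] MEM needs rd=2 wr=0: FU; after: ALU=1 MUL=1 MEM=0 BR=0, R=0, W=3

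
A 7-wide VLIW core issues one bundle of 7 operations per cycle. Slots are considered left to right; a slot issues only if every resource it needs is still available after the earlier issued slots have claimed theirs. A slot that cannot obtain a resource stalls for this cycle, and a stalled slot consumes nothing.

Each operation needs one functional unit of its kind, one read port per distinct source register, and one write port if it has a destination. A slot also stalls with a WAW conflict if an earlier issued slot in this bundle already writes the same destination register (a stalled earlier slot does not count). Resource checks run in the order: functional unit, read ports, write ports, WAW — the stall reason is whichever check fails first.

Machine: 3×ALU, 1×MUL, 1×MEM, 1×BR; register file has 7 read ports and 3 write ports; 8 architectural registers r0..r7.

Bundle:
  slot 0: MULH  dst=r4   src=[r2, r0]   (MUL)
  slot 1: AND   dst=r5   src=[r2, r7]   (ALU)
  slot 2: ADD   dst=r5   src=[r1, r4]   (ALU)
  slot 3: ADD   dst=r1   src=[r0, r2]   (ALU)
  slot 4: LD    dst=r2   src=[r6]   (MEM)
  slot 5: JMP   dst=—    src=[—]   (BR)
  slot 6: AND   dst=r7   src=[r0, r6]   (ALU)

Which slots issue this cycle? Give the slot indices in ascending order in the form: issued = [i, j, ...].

  0. MUL→r4 ⇒ go  {3A/0Mu/1Ld/1B | 5r 2w}
  1. ALU→r5 ⇒ go  {2A/0Mu/1Ld/1B | 3r 1w}
  2. ALU→r5 ⇒ no(WAW)  {2A/0Mu/1Ld/1B | 3r 1w}
  3. ALU→r1 ⇒ go  {1A/0Mu/1Ld/1B | 1r 0w}
  4. MEM→r2 ⇒ no(WR_PORT)  {1A/0Mu/1Ld/1B | 1r 0w}
  5. BR ⇒ go  {1A/0Mu/1Ld/0B | 1r 0w}
  6. ALU→r7 ⇒ no(RD_PORT)  {1A/0Mu/1Ld/0B | 1r 0w}

issued = [0, 1, 3, 5]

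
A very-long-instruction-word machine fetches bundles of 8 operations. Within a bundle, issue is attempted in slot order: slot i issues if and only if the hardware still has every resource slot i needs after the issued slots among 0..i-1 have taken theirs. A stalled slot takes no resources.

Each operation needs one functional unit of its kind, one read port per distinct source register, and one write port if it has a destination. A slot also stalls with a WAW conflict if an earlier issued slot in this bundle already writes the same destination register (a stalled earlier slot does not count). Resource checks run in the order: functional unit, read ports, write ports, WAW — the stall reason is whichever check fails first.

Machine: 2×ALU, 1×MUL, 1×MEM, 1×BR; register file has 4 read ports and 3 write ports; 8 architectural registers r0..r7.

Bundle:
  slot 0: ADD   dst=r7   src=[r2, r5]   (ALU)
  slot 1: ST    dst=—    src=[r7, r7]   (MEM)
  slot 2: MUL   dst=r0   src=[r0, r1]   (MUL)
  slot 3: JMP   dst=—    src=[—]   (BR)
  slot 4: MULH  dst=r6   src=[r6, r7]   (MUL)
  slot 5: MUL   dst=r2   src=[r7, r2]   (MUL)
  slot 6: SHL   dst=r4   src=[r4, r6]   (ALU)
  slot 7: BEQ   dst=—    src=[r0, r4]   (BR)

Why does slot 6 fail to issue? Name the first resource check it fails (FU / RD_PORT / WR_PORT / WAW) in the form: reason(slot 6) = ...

reason(slot 6) = RD_PORT

slot 0 (ALU): ISSUE — free A1,Mu1,Ld1,B1 rp2 wp2
slot 1 (MEM): ISSUE — free A1,Mu1,Ld0,B1 rp1 wp2
slot 2 (MUL): stall RD_PORT — free A1,Mu1,Ld0,B1 rp1 wp2
slot 3 (BR): ISSUE — free A1,Mu1,Ld0,B0 rp1 wp2
slot 4 (MUL): stall RD_PORT — free A1,Mu1,Ld0,B0 rp1 wp2
slot 5 (MUL): stall RD_PORT — free A1,Mu1,Ld0,B0 rp1 wp2
slot 6 (ALU): stall RD_PORT — free A1,Mu1,Ld0,B0 rp1 wp2
slot 7 (BR): stall FU — free A1,Mu1,Ld0,B0 rp1 wp2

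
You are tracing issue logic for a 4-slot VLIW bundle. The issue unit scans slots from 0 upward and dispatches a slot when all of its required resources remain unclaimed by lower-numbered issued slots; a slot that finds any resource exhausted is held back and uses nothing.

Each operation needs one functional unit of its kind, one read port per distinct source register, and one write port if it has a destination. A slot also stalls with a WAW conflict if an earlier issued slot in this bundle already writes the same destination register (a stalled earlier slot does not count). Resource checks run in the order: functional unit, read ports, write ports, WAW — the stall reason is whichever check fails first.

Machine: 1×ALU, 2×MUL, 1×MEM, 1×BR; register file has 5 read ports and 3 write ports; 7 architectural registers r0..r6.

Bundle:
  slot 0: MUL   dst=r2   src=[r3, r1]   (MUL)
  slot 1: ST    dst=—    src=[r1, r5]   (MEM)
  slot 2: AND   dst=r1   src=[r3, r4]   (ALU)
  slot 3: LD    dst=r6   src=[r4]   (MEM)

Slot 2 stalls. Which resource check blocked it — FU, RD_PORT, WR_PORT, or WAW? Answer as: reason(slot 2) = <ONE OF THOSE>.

reason(slot 2) = RD_PORT

  0. MUL→r2 ⇒ go  {1A/1Mu/1Ld/1B | 3r 2w}
  1. MEM ⇒ go  {1A/1Mu/0Ld/1B | 1r 2w}
  2. ALU→r1 ⇒ no(RD_PORT)  {1A/1Mu/0Ld/1B | 1r 2w}
  3. MEM→r6 ⇒ no(FU)  {1A/1Mu/0Ld/1B | 1r 2w}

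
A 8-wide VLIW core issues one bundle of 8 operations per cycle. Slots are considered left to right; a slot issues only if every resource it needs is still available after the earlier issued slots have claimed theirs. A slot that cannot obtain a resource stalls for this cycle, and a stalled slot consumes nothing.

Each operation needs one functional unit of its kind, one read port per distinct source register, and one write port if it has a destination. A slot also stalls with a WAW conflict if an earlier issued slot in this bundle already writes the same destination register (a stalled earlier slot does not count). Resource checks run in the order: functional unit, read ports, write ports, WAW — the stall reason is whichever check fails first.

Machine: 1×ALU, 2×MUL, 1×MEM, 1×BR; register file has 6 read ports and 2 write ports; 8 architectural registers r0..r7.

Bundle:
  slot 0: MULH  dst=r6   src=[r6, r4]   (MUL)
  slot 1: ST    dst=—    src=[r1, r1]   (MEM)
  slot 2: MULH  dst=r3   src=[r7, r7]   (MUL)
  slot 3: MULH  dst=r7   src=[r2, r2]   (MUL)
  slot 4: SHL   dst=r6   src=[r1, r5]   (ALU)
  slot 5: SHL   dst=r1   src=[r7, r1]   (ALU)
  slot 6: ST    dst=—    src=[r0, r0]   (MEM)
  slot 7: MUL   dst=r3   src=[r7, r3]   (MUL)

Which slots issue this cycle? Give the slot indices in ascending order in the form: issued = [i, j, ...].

issued = [0, 1, 2]

  0. MUL→r6 ⇒ go  {1A/1Mu/1Ld/1B | 4r 1w}
  1. MEM ⇒ go  {1A/1Mu/0Ld/1B | 3r 1w}
  2. MUL→r3 ⇒ go  {1A/0Mu/0Ld/1B | 2r 0w}
  3. MUL→r7 ⇒ no(FU)  {1A/0Mu/0Ld/1B | 2r 0w}
  4. ALU→r6 ⇒ no(WR_PORT)  {1A/0Mu/0Ld/1B | 2r 0w}
  5. ALU→r1 ⇒ no(WR_PORT)  {1A/0Mu/0Ld/1B | 2r 0w}
  6. MEM ⇒ no(FU)  {1A/0Mu/0Ld/1B | 2r 0w}
  7. MUL→r3 ⇒ no(FU)  {1A/0Mu/0Ld/1B | 2r 0w}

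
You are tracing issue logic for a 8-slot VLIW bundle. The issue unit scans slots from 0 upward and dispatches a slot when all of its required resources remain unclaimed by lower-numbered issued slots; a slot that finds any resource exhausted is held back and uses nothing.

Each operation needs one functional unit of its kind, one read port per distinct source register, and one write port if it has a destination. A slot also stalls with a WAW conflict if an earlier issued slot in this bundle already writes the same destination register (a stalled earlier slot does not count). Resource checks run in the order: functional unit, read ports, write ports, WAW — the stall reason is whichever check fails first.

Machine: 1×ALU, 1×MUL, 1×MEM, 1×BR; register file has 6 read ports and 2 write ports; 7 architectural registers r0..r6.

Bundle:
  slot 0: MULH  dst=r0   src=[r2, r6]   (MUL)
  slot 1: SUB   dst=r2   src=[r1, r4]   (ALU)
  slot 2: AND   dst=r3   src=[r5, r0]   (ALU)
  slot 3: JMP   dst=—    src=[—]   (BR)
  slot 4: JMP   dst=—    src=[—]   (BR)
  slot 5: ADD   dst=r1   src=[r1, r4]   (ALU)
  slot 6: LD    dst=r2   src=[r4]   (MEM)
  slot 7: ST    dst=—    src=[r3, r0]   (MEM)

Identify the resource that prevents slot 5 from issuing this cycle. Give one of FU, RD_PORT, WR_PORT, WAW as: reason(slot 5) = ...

[0] MUL needs rd=2 wr=1: ok; after: ALU=1 MUL=0 MEM=1 BR=1, R=4, W=1
[1] ALU needs rd=2 wr=1: ok; after: ALU=0 MUL=0 MEM=1 BR=1, R=2, W=0
[2] ALU needs rd=2 wr=1: FU; after: ALU=0 MUL=0 MEM=1 BR=1, R=2, W=0
[3] BR needs rd=0 wr=0: ok; after: ALU=0 MUL=0 MEM=1 BR=0, R=2, W=0
[4] BR needs rd=0 wr=0: FU; after: ALU=0 MUL=0 MEM=1 BR=0, R=2, W=0
[5] ALU needs rd=2 wr=1: FU; after: ALU=0 MUL=0 MEM=1 BR=0, R=2, W=0
[6] MEM needs rd=1 wr=1: WR_PORT; after: ALU=0 MUL=0 MEM=1 BR=0, R=2, W=0
[7] MEM needs rd=2 wr=0: ok; after: ALU=0 MUL=0 MEM=0 BR=0, R=0, W=0

reason(slot 5) = FU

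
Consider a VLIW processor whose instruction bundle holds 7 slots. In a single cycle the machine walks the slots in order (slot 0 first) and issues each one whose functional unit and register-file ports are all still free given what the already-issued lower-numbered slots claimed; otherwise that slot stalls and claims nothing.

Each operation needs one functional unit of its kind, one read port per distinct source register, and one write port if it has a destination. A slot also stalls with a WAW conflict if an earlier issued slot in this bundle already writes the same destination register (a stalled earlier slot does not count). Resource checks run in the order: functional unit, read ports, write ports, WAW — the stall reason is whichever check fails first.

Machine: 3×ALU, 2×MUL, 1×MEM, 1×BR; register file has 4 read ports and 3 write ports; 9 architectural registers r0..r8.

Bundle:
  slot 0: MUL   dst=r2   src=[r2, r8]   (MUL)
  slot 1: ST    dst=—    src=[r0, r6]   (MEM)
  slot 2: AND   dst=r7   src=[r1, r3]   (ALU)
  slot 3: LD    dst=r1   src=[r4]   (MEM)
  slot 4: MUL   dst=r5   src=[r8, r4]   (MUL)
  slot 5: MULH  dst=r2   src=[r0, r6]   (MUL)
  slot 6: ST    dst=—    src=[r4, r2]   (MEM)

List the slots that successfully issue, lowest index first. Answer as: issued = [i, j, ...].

slot 0 (MUL): ISSUE — free A3,Mu1,Ld1,B1 rp2 wp2
slot 1 (MEM): ISSUE — free A3,Mu1,Ld0,B1 rp0 wp2
slot 2 (ALU): stall RD_PORT — free A3,Mu1,Ld0,B1 rp0 wp2
slot 3 (MEM): stall FU — free A3,Mu1,Ld0,B1 rp0 wp2
slot 4 (MUL): stall RD_PORT — free A3,Mu1,Ld0,B1 rp0 wp2
slot 5 (MUL): stall RD_PORT — free A3,Mu1,Ld0,B1 rp0 wp2
slot 6 (MEM): stall FU — free A3,Mu1,Ld0,B1 rp0 wp2

issued = [0, 1]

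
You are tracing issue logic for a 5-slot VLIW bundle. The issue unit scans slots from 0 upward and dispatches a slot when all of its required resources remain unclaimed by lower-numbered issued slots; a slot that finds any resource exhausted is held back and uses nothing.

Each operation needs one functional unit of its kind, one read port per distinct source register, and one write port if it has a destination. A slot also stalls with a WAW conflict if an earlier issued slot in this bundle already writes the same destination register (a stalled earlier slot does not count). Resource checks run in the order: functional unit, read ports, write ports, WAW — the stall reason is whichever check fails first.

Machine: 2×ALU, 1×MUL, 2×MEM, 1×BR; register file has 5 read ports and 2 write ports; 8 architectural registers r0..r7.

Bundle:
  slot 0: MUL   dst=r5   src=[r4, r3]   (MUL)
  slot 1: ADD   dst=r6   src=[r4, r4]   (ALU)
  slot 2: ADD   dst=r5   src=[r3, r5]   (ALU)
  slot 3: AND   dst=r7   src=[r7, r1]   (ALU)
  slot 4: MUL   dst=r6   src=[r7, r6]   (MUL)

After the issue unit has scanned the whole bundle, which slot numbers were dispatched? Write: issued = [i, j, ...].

issued = [0, 1]

[0] MUL needs rd=2 wr=1: ok; after: ALU=2 MUL=0 MEM=2 BR=1, R=3, W=1
[1] ALU needs rd=1 wr=1: ok; after: ALU=1 MUL=0 MEM=2 BR=1, R=2, W=0
[2] ALU needs rd=2 wr=1: WR_PORT; after: ALU=1 MUL=0 MEM=2 BR=1, R=2, W=0
[3] ALU needs rd=2 wr=1: WR_PORT; after: ALU=1 MUL=0 MEM=2 BR=1, R=2, W=0
[4] MUL needs rd=2 wr=1: FU; after: ALU=1 MUL=0 MEM=2 BR=1, R=2, W=0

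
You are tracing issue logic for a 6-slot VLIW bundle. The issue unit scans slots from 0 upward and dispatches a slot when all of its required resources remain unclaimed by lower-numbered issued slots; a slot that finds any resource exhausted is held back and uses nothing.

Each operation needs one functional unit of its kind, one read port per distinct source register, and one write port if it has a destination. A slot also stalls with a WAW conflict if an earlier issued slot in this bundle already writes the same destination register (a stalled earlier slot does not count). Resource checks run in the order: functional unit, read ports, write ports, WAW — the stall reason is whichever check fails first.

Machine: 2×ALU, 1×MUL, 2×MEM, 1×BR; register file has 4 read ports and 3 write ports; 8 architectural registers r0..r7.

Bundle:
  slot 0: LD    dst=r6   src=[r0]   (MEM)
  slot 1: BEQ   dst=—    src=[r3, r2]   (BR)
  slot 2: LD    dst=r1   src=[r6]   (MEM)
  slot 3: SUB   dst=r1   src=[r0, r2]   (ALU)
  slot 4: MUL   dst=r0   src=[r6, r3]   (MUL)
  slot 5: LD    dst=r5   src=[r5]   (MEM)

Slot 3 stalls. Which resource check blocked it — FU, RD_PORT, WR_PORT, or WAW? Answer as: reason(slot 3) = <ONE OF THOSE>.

#0 MEM src=r0 dispatched  <A:2 Mu:1 Ld:1 B:1 rd:3 wr:2>
#1 BR src=r3,r2 dispatched  <A:2 Mu:1 Ld:1 B:0 rd:1 wr:2>
#2 MEM src=r6 dispatched  <A:2 Mu:1 Ld:0 B:0 rd:0 wr:1>
#3 ALU src=r0,r2 held:RD_PORT  <A:2 Mu:1 Ld:0 B:0 rd:0 wr:1>
#4 MUL src=r6,r3 held:RD_PORT  <A:2 Mu:1 Ld:0 B:0 rd:0 wr:1>
#5 MEM src=r5 held:FU  <A:2 Mu:1 Ld:0 B:0 rd:0 wr:1>

reason(slot 3) = RD_PORT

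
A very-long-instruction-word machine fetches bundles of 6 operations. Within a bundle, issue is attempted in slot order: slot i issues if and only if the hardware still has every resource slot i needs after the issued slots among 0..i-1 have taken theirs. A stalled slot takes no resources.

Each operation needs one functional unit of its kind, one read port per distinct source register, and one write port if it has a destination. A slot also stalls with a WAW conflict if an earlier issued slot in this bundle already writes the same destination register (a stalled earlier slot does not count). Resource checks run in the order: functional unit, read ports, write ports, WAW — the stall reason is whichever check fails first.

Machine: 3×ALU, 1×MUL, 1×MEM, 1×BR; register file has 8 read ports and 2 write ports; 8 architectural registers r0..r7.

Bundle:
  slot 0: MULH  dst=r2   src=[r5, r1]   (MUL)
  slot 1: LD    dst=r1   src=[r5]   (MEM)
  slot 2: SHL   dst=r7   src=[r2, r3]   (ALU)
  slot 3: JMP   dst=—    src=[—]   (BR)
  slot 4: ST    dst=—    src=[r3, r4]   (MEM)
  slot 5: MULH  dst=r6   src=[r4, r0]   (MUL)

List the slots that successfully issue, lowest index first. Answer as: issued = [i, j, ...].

  0. MUL→r2 ⇒ go  {3A/0Mu/1Ld/1B | 6r 1w}
  1. MEM→r1 ⇒ go  {3A/0Mu/0Ld/1B | 5r 0w}
  2. ALU→r7 ⇒ no(WR_PORT)  {3A/0Mu/0Ld/1B | 5r 0w}
  3. BR ⇒ go  {3A/0Mu/0Ld/0B | 5r 0w}
  4. MEM ⇒ no(FU)  {3A/0Mu/0Ld/0B | 5r 0w}
  5. MUL→r6 ⇒ no(FU)  {3A/0Mu/0Ld/0B | 5r 0w}

issued = [0, 1, 3]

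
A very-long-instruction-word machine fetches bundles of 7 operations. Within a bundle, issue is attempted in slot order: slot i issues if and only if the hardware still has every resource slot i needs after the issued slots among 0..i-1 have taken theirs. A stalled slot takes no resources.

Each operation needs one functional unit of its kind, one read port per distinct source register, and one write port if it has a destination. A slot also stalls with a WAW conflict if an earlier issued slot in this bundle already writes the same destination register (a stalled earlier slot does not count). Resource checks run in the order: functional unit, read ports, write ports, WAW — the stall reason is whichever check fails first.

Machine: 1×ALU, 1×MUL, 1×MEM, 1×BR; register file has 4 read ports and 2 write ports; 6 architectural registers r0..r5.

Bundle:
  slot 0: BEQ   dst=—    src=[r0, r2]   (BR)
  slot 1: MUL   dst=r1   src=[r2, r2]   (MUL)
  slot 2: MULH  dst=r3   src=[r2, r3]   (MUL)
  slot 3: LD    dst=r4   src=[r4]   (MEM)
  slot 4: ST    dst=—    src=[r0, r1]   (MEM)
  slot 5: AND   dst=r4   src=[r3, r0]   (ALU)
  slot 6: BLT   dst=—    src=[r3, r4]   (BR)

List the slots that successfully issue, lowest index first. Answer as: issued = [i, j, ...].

issued = [0, 1, 3]

[0] BR needs rd=2 wr=0: ok; after: ALU=1 MUL=1 MEM=1 BR=0, R=2, W=2
[1] MUL needs rd=1 wr=1: ok; after: ALU=1 MUL=0 MEM=1 BR=0, R=1, W=1
[2] MUL needs rd=2 wr=1: FU; after: ALU=1 MUL=0 MEM=1 BR=0, R=1, W=1
[3] MEM needs rd=1 wr=1: ok; after: ALU=1 MUL=0 MEM=0 BR=0, R=0, W=0
[4] MEM needs rd=2 wr=0: FU; after: ALU=1 MUL=0 MEM=0 BR=0, R=0, W=0
[5] ALU needs rd=2 wr=1: RD_PORT; after: ALU=1 MUL=0 MEM=0 BR=0, R=0, W=0
[6] BR needs rd=2 wr=0: FU; after: ALU=1 MUL=0 MEM=0 BR=0, R=0, W=0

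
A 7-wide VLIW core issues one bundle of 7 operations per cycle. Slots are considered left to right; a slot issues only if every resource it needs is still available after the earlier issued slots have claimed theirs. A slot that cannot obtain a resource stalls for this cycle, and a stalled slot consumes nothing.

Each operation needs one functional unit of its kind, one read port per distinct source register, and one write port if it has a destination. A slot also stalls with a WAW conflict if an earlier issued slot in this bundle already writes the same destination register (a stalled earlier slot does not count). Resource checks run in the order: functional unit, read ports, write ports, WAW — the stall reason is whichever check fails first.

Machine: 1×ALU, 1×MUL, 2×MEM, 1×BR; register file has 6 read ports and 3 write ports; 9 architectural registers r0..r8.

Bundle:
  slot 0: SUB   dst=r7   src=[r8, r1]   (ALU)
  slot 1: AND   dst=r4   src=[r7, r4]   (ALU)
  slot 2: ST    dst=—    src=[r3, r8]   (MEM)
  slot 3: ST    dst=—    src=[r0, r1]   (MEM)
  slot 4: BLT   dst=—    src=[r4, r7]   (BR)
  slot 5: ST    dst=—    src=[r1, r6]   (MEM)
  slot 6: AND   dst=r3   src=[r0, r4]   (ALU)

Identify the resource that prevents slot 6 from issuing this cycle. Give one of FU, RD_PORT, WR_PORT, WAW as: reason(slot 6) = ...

reason(slot 6) = FU

[0] ALU needs rd=2 wr=1: ok; after: ALU=0 MUL=1 MEM=2 BR=1, R=4, W=2
[1] ALU needs rd=2 wr=1: FU; after: ALU=0 MUL=1 MEM=2 BR=1, R=4, W=2
[2] MEM needs rd=2 wr=0: ok; after: ALU=0 MUL=1 MEM=1 BR=1, R=2, W=2
[3] MEM needs rd=2 wr=0: ok; after: ALU=0 MUL=1 MEM=0 BR=1, R=0, W=2
[4] BR needs rd=2 wr=0: RD_PORT; after: ALU=0 MUL=1 MEM=0 BR=1, R=0, W=2
[5] MEM needs rd=2 wr=0: FU; after: ALU=0 MUL=1 MEM=0 BR=1, R=0, W=2
[6] ALU needs rd=2 wr=1: FU; after: ALU=0 MUL=1 MEM=0 BR=1, R=0, W=2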